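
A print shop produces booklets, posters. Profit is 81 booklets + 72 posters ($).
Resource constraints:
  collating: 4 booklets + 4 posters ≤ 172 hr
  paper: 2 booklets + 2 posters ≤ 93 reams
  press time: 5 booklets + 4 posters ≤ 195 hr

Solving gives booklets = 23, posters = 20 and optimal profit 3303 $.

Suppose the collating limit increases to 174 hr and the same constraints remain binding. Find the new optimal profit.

Check each constraint at x*: collating 172/172 (tight); paper 86/93 (slack 7); press time 195/195 (tight).
By complementary slackness, y = 0 for the non-binding constraint.
The binding rows give the dual system: 4·y_collating + 5·y_press time = 81 and 4·y_collating + 4·y_press time = 72.
→ y_collating = 9 and y_press time = 9.
Δz = y_collating·Δb = 9 × (2) = 18, so new z* = 3303 + 18 = 3321.

3321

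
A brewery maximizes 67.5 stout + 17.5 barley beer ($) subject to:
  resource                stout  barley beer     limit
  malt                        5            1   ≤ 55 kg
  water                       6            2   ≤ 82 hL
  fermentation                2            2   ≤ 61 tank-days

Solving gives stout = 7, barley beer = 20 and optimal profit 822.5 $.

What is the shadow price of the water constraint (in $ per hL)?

5

At the optimum: malt uses 55 of 55 (binding); water uses 82 of 82 (binding); fermentation uses 54 of 61 (slack = 7).
Slack constraints have shadow price 0 (complementary slackness).
The binding rows give the dual system: 5·y_malt + 6·y_water = 67.5 and 1·y_malt + 2·y_water = 17.5.
This yields shadow prices y_malt = 7.5, y_water = 5.
Shadow price of water = 5.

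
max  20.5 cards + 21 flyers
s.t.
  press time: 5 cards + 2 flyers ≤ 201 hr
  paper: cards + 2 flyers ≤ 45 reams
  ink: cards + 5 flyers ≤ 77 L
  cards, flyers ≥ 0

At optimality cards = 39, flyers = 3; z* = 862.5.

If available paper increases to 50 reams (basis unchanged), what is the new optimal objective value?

902.5

Check each constraint at x*: press time 201/201 (tight); paper 45/45 (tight); ink 54/77 (slack 23).
Slack constraints have shadow price 0 (complementary slackness).
The binding rows give the dual system: 5·y_press time + 1·y_paper = 20.5 and 2·y_press time + 2·y_paper = 21.
→ y_press time = 2.5 and y_paper = 8.
Δz = y_paper·Δb = 8 × (5) = 40, so new z* = 862.5 + 40 = 902.5.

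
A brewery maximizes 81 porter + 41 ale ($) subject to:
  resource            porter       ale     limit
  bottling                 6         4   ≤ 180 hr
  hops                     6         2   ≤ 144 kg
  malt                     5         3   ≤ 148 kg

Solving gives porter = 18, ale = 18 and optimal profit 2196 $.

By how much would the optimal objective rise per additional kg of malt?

Check each constraint at x*: bottling 180/180 (tight); hops 144/144 (tight); malt 144/148 (slack 4).
By complementary slackness, y = 0 for the non-binding constraint.
Dual feasibility on the basic columns requires 6·y_bottling + 6·y_hops = 81, 4·y_bottling + 2·y_hops = 41.
→ y_bottling = 7 and y_hops = 6.5.
Shadow price of malt = 0.

0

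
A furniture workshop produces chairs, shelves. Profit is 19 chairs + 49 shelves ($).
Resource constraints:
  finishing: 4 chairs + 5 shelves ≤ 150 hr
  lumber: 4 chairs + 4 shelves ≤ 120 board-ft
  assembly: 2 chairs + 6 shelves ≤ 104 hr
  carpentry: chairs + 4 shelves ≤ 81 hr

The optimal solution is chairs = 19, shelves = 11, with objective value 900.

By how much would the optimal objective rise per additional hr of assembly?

7.5

At the optimum: finishing uses 131 of 150 (slack = 19); lumber uses 120 of 120 (binding); assembly uses 104 of 104 (binding); carpentry uses 63 of 81 (slack = 18).
Slack constraints have shadow price 0 (complementary slackness).
Dual feasibility on the basic columns requires 4·y_lumber + 2·y_assembly = 19, 4·y_lumber + 6·y_assembly = 49.
Solving: y_lumber = 1, y_assembly = 7.5.
Shadow price of assembly = 7.5.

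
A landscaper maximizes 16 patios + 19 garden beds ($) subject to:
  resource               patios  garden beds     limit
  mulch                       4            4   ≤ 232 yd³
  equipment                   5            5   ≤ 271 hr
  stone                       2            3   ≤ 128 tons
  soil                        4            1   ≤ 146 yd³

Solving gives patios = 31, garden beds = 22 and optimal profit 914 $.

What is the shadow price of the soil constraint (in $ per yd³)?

Binding: stone and soil. Non-binding: mulch (20 unused), equipment (6 unused).
By complementary slackness, y = 0 for the non-binding constraints.
Dual feasibility on the basic columns requires 2·y_stone + 4·y_soil = 16, 3·y_stone + 1·y_soil = 19.
This yields shadow prices y_stone = 6, y_soil = 1.
Shadow price of soil = 1.

1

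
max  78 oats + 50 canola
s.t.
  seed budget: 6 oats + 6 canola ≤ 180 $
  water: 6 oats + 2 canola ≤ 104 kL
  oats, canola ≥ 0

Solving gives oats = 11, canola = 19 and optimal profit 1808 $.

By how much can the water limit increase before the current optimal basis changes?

76

Binding constraints: seed budget, water. The basis is B = [[6,6],[6,2]] with det -24.
Per unit increase in water, x* moves by d = (0.25, -0.25).
The basis stays optimal until canola reaches 0; allowable increase = 76 kL.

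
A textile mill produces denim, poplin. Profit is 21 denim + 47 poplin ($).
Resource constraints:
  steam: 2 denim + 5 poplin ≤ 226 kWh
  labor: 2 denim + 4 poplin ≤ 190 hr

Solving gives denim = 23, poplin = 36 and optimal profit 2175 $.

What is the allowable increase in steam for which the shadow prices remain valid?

Binding constraints: steam, labor. The basis is B = [[2,5],[2,4]] with det -2.
Per unit increase in steam, x* moves by d = (-2, 1).
The basis stays optimal until denim reaches 0; allowable increase = 11.5 kWh.

11.5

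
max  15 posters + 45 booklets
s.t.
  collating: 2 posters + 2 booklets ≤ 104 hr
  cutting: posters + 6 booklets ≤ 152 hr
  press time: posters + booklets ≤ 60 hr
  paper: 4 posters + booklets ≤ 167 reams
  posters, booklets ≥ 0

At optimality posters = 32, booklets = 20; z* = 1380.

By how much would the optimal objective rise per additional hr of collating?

Binding: collating and cutting. Non-binding: press time (8 unused), paper (19 unused).
By complementary slackness, y = 0 for the non-binding constraints.
From A_Bᵀ y = c: 2·y_collating + 1·y_cutting = 15; 2·y_collating + 6·y_cutting = 45.
Solving: y_collating = 4.5, y_cutting = 6.
Shadow price of collating = 4.5.

4.5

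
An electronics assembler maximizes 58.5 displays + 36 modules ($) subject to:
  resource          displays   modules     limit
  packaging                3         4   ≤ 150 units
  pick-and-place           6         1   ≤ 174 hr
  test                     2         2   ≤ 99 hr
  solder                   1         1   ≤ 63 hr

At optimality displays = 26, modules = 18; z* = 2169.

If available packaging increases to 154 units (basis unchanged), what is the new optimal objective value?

Check each constraint at x*: packaging 150/150 (tight); pick-and-place 174/174 (tight); test 88/99 (slack 11); solder 44/63 (slack 19).
Since test, solder are not tight, their duals are 0.
The binding rows give the dual system: 3·y_packaging + 6·y_pick-and-place = 58.5 and 4·y_packaging + 1·y_pick-and-place = 36.
→ y_packaging = 7.5 and y_pick-and-place = 6.
Δz = y_packaging·Δb = 7.5 × (4) = 30, so new z* = 2169 + 30 = 2199.

2199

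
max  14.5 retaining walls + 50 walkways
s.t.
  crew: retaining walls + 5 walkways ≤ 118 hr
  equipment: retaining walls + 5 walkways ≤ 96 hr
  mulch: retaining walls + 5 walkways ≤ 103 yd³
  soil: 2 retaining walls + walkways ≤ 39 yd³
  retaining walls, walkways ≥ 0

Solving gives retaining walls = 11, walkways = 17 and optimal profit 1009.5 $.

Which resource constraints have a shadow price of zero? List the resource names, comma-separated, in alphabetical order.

crew, mulch

crew: 96/118 (slack 22)
equipment: 96/96 (binding)
mulch: 96/103 (slack 7)
soil: 39/39 (binding)
By complementary slackness, a constraint with positive slack has shadow price 0 → crew, mulch.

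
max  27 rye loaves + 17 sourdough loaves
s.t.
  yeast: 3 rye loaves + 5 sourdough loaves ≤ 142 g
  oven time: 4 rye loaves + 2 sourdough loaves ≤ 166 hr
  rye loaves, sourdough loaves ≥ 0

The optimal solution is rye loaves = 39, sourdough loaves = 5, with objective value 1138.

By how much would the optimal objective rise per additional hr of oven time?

At the optimum: yeast uses 142 of 142 (binding); oven time uses 166 of 166 (binding).
The binding rows give the dual system: 3·y_yeast + 4·y_oven time = 27 and 5·y_yeast + 2·y_oven time = 17.
→ y_yeast = 1 and y_oven time = 6.
Shadow price of oven time = 6.

6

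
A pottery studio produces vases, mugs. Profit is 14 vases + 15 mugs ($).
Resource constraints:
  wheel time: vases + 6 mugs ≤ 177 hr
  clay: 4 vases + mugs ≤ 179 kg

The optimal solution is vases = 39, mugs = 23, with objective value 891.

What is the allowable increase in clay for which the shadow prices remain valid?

529

Binding constraints: wheel time, clay. The basis is B = [[1,6],[4,1]] with det -23.
Per unit increase in clay, x* moves by d = (0.2609, -0.0435).
The basis stays optimal until mugs reaches 0; allowable increase = 529 kg.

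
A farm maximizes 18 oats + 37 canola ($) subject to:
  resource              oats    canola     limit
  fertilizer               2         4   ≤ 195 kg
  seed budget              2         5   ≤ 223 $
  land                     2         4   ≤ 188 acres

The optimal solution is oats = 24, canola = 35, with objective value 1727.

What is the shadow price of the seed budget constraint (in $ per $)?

1

Check each constraint at x*: fertilizer 188/195 (slack 7); seed budget 223/223 (tight); land 188/188 (tight).
Since fertilizer is not tight, its dual is 0.
From A_Bᵀ y = c: 2·y_seed budget + 2·y_land = 18; 5·y_seed budget + 4·y_land = 37.
This yields shadow prices y_seed budget = 1, y_land = 8.
Shadow price of seed budget = 1.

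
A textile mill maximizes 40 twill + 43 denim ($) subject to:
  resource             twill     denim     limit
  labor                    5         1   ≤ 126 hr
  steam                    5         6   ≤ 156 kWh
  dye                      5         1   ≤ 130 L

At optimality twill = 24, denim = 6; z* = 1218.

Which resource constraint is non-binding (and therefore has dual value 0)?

dye

labor: 126/126 (binding)
steam: 156/156 (binding)
dye: 126/130 (slack 4)
By complementary slackness, a constraint with positive slack has shadow price 0 → dye.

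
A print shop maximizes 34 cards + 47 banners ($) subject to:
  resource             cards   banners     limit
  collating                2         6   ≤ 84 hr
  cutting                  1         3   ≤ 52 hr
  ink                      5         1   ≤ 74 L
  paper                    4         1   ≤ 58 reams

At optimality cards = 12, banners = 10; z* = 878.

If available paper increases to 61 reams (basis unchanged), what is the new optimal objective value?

893

At the optimum: collating uses 84 of 84 (binding); cutting uses 42 of 52 (slack = 10); ink uses 70 of 74 (slack = 4); paper uses 58 of 58 (binding).
Slack constraints have shadow price 0 (complementary slackness).
From A_Bᵀ y = c: 2·y_collating + 4·y_paper = 34; 6·y_collating + 1·y_paper = 47.
Solving: y_collating = 7, y_paper = 5.
Δz = y_paper·Δb = 5 × (3) = 15, so new z* = 878 + 15 = 893.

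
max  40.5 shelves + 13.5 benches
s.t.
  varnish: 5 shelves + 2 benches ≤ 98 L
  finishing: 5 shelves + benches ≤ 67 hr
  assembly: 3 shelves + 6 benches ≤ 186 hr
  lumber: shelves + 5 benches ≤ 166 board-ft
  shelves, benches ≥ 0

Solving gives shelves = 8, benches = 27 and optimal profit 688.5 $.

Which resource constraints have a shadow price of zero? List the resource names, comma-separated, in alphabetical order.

varnish: 94/98 (slack 4)
finishing: 67/67 (binding)
assembly: 186/186 (binding)
lumber: 143/166 (slack 23)
By complementary slackness, a constraint with positive slack has shadow price 0 → lumber, varnish.

lumber, varnish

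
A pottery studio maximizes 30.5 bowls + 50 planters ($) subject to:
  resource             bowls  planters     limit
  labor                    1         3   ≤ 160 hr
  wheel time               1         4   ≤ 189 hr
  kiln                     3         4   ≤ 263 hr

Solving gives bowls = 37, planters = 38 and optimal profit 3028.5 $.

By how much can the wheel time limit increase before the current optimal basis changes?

Binding constraints: wheel time, kiln. The basis is B = [[1,4],[3,4]] with det -8.
Per unit increase in wheel time, x* moves by d = (-0.5, 0.375).
The basis stays optimal until labor becomes binding; allowable increase = 14.4 hr.

14.4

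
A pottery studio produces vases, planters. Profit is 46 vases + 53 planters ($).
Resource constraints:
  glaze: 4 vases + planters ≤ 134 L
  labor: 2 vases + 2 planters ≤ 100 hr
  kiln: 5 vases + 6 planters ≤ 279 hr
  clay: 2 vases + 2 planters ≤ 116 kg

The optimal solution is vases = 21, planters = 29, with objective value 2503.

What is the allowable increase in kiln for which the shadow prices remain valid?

Binding constraints: labor, kiln. The basis is B = [[2,2],[5,6]] with det 2.
Per unit increase in kiln, x* moves by d = (-1, 1).
The basis stays optimal until vases reaches 0; allowable increase = 21 hr.

21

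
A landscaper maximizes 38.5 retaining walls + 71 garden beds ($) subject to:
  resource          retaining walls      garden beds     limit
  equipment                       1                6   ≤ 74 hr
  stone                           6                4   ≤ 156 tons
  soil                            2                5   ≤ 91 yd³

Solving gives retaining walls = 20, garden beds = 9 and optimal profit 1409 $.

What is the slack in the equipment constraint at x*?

0

equipment used = 1·20 + 6·9 = 74; slack = 74 − 74 = 0.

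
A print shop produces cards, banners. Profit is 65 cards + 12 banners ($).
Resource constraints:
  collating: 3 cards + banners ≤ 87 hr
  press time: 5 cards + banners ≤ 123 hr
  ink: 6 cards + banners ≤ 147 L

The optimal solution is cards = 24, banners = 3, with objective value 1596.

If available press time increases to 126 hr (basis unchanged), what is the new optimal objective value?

1617

Check each constraint at x*: collating 75/87 (slack 12); press time 123/123 (tight); ink 147/147 (tight).
Slack constraints have shadow price 0 (complementary slackness).
Dual feasibility on the basic columns requires 5·y_press time + 6·y_ink = 65, 1·y_press time + 1·y_ink = 12.
→ y_press time = 7 and y_ink = 5.
Δz = y_press time·Δb = 7 × (3) = 21, so new z* = 1596 + 21 = 1617.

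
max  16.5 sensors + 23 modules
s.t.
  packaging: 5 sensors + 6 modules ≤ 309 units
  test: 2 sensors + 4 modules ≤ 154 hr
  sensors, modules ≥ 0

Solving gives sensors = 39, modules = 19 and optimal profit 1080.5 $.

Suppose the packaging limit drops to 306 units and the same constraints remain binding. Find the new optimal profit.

Both packaging and test are binding at x*.
From A_Bᵀ y = c: 5·y_packaging + 2·y_test = 16.5; 6·y_packaging + 4·y_test = 23.
Solving: y_packaging = 2.5, y_test = 2.
Δz = y_packaging·Δb = 2.5 × (-3) = -7.5, so new z* = 1080.5 − 7.5 = 1073.

1073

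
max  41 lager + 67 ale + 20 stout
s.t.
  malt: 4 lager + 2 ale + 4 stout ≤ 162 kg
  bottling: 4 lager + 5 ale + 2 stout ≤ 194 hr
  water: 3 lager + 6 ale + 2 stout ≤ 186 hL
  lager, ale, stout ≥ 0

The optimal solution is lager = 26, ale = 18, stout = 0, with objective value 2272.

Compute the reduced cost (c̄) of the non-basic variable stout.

Binding: bottling and water. Non-binding: malt (22 unused).
Since malt is not tight, its dual is 0.
The binding rows give the dual system: 4·y_bottling + 3·y_water = 41 and 5·y_bottling + 6·y_water = 67.
→ y_bottling = 5 and y_water = 7.
Reduced cost of stout: c₃ − yᵀa₃ = 20 − (5·2 + 7·2) = 20 − 24 = -4.

-4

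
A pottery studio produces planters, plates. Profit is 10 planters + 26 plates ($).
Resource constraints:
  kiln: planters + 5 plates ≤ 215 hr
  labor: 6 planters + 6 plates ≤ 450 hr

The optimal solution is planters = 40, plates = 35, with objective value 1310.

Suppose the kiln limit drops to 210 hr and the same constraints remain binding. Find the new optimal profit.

At the optimum: kiln uses 215 of 215 (binding); labor uses 450 of 450 (binding).
From A_Bᵀ y = c: 1·y_kiln + 6·y_labor = 10; 5·y_kiln + 6·y_labor = 26.
Solving: y_kiln = 4, y_labor = 1.
Δz = y_kiln·Δb = 4 × (-5) = -20, so new z* = 1310 − 20 = 1290.

1290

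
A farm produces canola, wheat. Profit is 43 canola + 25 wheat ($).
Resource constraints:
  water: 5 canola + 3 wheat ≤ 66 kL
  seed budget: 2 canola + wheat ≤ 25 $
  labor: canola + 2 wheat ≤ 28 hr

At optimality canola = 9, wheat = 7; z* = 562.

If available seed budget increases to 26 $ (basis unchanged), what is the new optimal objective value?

566

Binding: water and seed budget. Non-binding: labor (5 unused).
Since labor is not tight, its dual is 0.
The binding rows give the dual system: 5·y_water + 2·y_seed budget = 43 and 3·y_water + 1·y_seed budget = 25.
Solving: y_water = 7, y_seed budget = 4.
Δz = y_seed budget·Δb = 4 × (1) = 4, so new z* = 562 + 4 = 566.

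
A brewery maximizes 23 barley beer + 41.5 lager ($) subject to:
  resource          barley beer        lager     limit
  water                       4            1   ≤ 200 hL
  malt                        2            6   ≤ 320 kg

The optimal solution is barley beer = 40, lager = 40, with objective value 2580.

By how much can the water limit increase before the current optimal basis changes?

440

Binding constraints: water, malt. The basis is B = [[4,1],[2,6]] with det 22.
Per unit increase in water, x* moves by d = (0.2727, -0.0909).
The basis stays optimal until lager reaches 0; allowable increase = 440 hL.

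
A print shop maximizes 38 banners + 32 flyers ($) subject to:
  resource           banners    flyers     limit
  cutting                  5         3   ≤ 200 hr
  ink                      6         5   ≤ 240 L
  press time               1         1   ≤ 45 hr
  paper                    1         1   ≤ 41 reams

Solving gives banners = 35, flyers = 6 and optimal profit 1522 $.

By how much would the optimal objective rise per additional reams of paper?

Check each constraint at x*: cutting 193/200 (slack 7); ink 240/240 (tight); press time 41/45 (slack 4); paper 41/41 (tight).
Slack constraints have shadow price 0 (complementary slackness).
Dual feasibility on the basic columns requires 6·y_ink + 1·y_paper = 38, 5·y_ink + 1·y_paper = 32.
→ y_ink = 6 and y_paper = 2.
Shadow price of paper = 2.

2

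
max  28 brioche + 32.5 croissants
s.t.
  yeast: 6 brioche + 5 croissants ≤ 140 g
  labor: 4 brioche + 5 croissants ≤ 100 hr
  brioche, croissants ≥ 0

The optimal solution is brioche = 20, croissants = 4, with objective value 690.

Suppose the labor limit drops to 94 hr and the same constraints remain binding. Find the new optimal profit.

Check each constraint at x*: yeast 140/140 (tight); labor 100/100 (tight).
The binding rows give the dual system: 6·y_yeast + 4·y_labor = 28 and 5·y_yeast + 5·y_labor = 32.5.
→ y_yeast = 1 and y_labor = 5.5.
Δz = y_labor·Δb = 5.5 × (-6) = -33, so new z* = 690 − 33 = 657.

657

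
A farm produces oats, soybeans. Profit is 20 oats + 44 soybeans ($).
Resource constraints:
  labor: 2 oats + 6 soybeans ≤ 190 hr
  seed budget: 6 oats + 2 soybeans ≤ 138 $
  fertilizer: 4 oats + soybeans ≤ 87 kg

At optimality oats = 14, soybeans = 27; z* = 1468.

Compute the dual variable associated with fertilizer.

Check each constraint at x*: labor 190/190 (tight); seed budget 138/138 (tight); fertilizer 83/87 (slack 4).
Since fertilizer is not tight, its dual is 0.
The binding rows give the dual system: 2·y_labor + 6·y_seed budget = 20 and 6·y_labor + 2·y_seed budget = 44.
This yields shadow prices y_labor = 7, y_seed budget = 1.
Shadow price of fertilizer = 0.

0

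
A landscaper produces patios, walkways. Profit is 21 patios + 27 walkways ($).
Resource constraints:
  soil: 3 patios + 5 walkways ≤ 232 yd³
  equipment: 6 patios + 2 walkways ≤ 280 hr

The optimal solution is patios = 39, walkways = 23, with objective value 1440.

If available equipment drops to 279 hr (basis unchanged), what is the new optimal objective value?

Both soil and equipment are binding at x*.
The binding rows give the dual system: 3·y_soil + 6·y_equipment = 21 and 5·y_soil + 2·y_equipment = 27.
This yields shadow prices y_soil = 5, y_equipment = 1.
Δz = y_equipment·Δb = 1 × (-1) = -1, so new z* = 1440 − 1 = 1439.

1439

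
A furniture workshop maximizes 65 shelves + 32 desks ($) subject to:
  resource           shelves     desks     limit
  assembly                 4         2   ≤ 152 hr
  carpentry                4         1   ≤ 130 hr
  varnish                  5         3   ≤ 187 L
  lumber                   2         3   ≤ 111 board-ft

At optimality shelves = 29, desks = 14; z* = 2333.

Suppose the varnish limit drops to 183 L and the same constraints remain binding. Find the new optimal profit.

2297

Check each constraint at x*: assembly 144/152 (slack 8); carpentry 130/130 (tight); varnish 187/187 (tight); lumber 100/111 (slack 11).
By complementary slackness, y = 0 for the non-binding constraints.
Dual feasibility on the basic columns requires 4·y_carpentry + 5·y_varnish = 65, 1·y_carpentry + 3·y_varnish = 32.
→ y_carpentry = 5 and y_varnish = 9.
Δz = y_varnish·Δb = 9 × (-4) = -36, so new z* = 2333 − 36 = 2297.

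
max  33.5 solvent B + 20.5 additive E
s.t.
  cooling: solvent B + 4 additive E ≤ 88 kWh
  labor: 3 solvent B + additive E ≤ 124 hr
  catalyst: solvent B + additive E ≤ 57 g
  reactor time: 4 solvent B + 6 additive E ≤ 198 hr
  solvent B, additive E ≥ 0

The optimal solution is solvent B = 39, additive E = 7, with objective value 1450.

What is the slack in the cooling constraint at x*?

cooling used = 1·39 + 4·7 = 67; slack = 88 − 67 = 21.

21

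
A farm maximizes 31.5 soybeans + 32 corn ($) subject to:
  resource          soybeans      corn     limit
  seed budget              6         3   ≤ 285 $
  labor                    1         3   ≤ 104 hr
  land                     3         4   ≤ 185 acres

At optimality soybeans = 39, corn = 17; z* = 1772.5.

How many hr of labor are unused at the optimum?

14

labor used = 1·39 + 3·17 = 90; slack = 104 − 90 = 14.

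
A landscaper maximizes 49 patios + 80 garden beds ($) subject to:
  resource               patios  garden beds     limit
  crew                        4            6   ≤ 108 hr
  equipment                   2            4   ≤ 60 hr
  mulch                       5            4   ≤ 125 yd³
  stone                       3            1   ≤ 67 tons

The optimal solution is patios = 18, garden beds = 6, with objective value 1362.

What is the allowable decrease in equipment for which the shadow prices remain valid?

Binding constraints: crew, equipment. The basis is B = [[4,6],[2,4]] with det 4.
Per unit decrease in equipment, x* moves by d = (1.5, -1).
The basis stays optimal until stone becomes binding; allowable decrease = 2 hr.

2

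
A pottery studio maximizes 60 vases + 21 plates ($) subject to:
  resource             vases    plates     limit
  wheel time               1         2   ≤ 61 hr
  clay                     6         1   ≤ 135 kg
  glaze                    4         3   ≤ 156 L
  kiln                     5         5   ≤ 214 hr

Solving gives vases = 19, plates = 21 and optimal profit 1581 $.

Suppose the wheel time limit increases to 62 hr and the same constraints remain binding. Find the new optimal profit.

1587

Binding: wheel time and clay. Non-binding: glaze (17 unused), kiln (14 unused).
By complementary slackness, y = 0 for the non-binding constraints.
Dual feasibility on the basic columns requires 1·y_wheel time + 6·y_clay = 60, 2·y_wheel time + 1·y_clay = 21.
→ y_wheel time = 6 and y_clay = 9.
Δz = y_wheel time·Δb = 6 × (1) = 6, so new z* = 1581 + 6 = 1587.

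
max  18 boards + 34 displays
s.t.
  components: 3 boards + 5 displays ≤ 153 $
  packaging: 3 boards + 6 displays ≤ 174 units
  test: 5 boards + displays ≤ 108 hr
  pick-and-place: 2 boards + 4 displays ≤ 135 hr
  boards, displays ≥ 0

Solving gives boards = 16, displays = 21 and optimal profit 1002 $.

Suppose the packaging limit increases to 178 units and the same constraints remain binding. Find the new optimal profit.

1018

At the optimum: components uses 153 of 153 (binding); packaging uses 174 of 174 (binding); test uses 101 of 108 (slack = 7); pick-and-place uses 116 of 135 (slack = 19).
By complementary slackness, y = 0 for the non-binding constraints.
From A_Bᵀ y = c: 3·y_components + 3·y_packaging = 18; 5·y_components + 6·y_packaging = 34.
Solving: y_components = 2, y_packaging = 4.
Δz = y_packaging·Δb = 4 × (4) = 16, so new z* = 1002 + 16 = 1018.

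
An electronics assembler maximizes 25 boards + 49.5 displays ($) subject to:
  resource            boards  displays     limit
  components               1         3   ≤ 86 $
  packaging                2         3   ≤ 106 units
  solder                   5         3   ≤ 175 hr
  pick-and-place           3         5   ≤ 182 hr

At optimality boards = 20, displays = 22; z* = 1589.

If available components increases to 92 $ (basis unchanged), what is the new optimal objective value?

Check each constraint at x*: components 86/86 (tight); packaging 106/106 (tight); solder 166/175 (slack 9); pick-and-place 170/182 (slack 12).
By complementary slackness, y = 0 for the non-binding constraints.
The binding rows give the dual system: 1·y_components + 2·y_packaging = 25 and 3·y_components + 3·y_packaging = 49.5.
This yields shadow prices y_components = 8, y_packaging = 8.5.
Δz = y_components·Δb = 8 × (6) = 48, so new z* = 1589 + 48 = 1637.

1637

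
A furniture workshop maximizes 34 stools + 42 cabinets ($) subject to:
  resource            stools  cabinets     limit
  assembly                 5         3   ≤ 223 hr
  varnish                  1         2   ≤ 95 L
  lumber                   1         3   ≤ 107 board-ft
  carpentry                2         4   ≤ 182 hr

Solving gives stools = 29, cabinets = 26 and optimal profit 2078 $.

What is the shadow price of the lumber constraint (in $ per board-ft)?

Binding: assembly and lumber. Non-binding: varnish (14 unused), carpentry (20 unused).
By complementary slackness, y = 0 for the non-binding constraints.
Dual feasibility on the basic columns requires 5·y_assembly + 1·y_lumber = 34, 3·y_assembly + 3·y_lumber = 42.
Solving: y_assembly = 5, y_lumber = 9.
Shadow price of lumber = 9.

9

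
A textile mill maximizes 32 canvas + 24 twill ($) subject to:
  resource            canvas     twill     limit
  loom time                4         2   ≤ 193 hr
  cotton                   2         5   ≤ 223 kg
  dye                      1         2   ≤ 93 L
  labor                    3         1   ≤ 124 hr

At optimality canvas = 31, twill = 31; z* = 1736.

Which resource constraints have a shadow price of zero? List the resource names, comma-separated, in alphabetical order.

loom time: 186/193 (slack 7)
cotton: 217/223 (slack 6)
dye: 93/93 (binding)
labor: 124/124 (binding)
By complementary slackness, a constraint with positive slack has shadow price 0 → cotton, loom time.

cotton, loom time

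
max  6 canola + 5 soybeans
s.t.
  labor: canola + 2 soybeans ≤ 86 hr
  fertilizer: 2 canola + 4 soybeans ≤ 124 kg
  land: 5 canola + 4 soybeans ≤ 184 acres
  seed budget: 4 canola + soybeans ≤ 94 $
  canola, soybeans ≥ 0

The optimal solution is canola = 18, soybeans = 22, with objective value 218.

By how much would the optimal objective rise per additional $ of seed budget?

1

Check each constraint at x*: labor 62/86 (slack 24); fertilizer 124/124 (tight); land 178/184 (slack 6); seed budget 94/94 (tight).
Slack constraints have shadow price 0 (complementary slackness).
From A_Bᵀ y = c: 2·y_fertilizer + 4·y_seed budget = 6; 4·y_fertilizer + 1·y_seed budget = 5.
This yields shadow prices y_fertilizer = 1, y_seed budget = 1.
Shadow price of seed budget = 1.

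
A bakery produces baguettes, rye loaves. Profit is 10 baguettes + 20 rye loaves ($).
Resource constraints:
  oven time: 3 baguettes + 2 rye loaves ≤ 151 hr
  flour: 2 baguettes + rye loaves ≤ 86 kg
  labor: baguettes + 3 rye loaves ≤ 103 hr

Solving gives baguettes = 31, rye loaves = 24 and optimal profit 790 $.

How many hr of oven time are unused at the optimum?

oven time used = 3·31 + 2·24 = 141; slack = 151 − 141 = 10.

10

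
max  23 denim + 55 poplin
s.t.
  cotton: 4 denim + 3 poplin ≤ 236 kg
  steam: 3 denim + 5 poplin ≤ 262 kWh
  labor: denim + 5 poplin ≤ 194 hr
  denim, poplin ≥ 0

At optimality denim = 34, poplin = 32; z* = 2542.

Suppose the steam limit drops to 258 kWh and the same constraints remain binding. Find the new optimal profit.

2518

Check each constraint at x*: cotton 232/236 (slack 4); steam 262/262 (tight); labor 194/194 (tight).
By complementary slackness, y = 0 for the non-binding constraint.
Dual feasibility on the basic columns requires 3·y_steam + 1·y_labor = 23, 5·y_steam + 5·y_labor = 55.
Solving: y_steam = 6, y_labor = 5.
Δz = y_steam·Δb = 6 × (-4) = -24, so new z* = 2542 − 24 = 2518.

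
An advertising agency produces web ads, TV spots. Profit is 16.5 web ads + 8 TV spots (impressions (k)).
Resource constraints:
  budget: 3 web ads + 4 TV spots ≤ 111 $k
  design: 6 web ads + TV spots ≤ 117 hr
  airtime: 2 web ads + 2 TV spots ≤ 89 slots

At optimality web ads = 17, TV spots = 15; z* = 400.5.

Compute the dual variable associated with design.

2

Binding: budget and design. Non-binding: airtime (25 unused).
By complementary slackness, y = 0 for the non-binding constraint.
Dual feasibility on the basic columns requires 3·y_budget + 6·y_design = 16.5, 4·y_budget + 1·y_design = 8.
This yields shadow prices y_budget = 1.5, y_design = 2.
Shadow price of design = 2.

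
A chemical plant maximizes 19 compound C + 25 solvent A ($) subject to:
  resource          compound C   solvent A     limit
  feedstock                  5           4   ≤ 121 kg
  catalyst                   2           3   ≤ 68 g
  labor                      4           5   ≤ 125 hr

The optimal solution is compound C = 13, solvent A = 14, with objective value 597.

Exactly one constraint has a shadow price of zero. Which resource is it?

labor

feedstock: 121/121 (binding)
catalyst: 68/68 (binding)
labor: 122/125 (slack 3)
By complementary slackness, a constraint with positive slack has shadow price 0 → labor.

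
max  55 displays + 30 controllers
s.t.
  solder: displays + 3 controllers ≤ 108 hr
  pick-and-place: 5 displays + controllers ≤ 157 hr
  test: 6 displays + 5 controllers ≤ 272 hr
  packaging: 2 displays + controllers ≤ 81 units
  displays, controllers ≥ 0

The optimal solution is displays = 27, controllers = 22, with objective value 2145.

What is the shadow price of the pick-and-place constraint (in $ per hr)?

Check each constraint at x*: solder 93/108 (slack 15); pick-and-place 157/157 (tight); test 272/272 (tight); packaging 76/81 (slack 5).
Slack constraints have shadow price 0 (complementary slackness).
From A_Bᵀ y = c: 5·y_pick-and-place + 6·y_test = 55; 1·y_pick-and-place + 5·y_test = 30.
This yields shadow prices y_pick-and-place = 5, y_test = 5.
Shadow price of pick-and-place = 5.

5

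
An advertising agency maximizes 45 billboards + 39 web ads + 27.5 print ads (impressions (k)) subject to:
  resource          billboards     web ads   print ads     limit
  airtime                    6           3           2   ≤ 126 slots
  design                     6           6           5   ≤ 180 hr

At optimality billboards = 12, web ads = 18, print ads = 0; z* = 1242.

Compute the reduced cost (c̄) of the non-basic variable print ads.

Both airtime and design are binding at x*.
Dual feasibility on the basic columns requires 6·y_airtime + 6·y_design = 45, 3·y_airtime + 6·y_design = 39.
Solving: y_airtime = 2, y_design = 5.5.
Reduced cost of print ads: c₃ − yᵀa₃ = 27.5 − (2·2 + 5.5·5) = 27.5 − 31.5 = -4.

-4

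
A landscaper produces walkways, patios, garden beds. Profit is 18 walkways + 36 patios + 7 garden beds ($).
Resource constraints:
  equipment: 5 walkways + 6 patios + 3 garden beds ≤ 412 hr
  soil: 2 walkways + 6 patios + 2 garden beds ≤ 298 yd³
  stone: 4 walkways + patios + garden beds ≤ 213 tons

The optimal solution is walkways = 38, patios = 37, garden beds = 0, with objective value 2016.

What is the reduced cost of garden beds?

-7

At the optimum: equipment uses 412 of 412 (binding); soil uses 298 of 298 (binding); stone uses 189 of 213 (slack = 24).
Since stone is not tight, its dual is 0.
From A_Bᵀ y = c: 5·y_equipment + 2·y_soil = 18; 6·y_equipment + 6·y_soil = 36.
→ y_equipment = 2 and y_soil = 4.
Reduced cost of garden beds: c₃ − yᵀa₃ = 7 − (2·3 + 4·2) = 7 − 14 = -7.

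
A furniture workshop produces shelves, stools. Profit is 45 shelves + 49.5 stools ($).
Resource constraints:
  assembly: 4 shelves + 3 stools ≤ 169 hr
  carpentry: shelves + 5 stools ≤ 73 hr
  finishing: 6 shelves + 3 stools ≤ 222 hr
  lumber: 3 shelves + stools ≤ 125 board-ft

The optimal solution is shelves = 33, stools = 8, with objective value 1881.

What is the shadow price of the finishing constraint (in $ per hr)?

6.5

Check each constraint at x*: assembly 156/169 (slack 13); carpentry 73/73 (tight); finishing 222/222 (tight); lumber 107/125 (slack 18).
Slack constraints have shadow price 0 (complementary slackness).
The binding rows give the dual system: 1·y_carpentry + 6·y_finishing = 45 and 5·y_carpentry + 3·y_finishing = 49.5.
This yields shadow prices y_carpentry = 6, y_finishing = 6.5.
Shadow price of finishing = 6.5.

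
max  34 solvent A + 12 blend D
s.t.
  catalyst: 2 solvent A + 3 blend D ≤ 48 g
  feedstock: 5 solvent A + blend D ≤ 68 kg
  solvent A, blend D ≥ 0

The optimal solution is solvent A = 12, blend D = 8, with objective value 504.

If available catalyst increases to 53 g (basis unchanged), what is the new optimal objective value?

At the optimum: catalyst uses 48 of 48 (binding); feedstock uses 68 of 68 (binding).
Dual feasibility on the basic columns requires 2·y_catalyst + 5·y_feedstock = 34, 3·y_catalyst + 1·y_feedstock = 12.
Solving: y_catalyst = 2, y_feedstock = 6.
Δz = y_catalyst·Δb = 2 × (5) = 10, so new z* = 504 + 10 = 514.

514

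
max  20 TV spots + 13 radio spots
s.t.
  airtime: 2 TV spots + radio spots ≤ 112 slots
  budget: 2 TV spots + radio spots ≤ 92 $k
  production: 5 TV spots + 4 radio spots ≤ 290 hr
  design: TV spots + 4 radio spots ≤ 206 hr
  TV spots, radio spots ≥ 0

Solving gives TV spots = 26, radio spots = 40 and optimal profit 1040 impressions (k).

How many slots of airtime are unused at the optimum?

20

airtime used = 2·26 + 1·40 = 92; slack = 112 − 92 = 20.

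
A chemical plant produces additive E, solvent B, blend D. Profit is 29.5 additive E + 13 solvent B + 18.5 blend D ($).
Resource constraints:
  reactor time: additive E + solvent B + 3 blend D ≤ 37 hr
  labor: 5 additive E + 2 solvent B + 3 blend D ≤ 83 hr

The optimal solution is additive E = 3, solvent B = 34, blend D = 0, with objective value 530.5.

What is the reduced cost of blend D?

-4

Check each constraint at x*: reactor time 37/37 (tight); labor 83/83 (tight).
From A_Bᵀ y = c: 1·y_reactor time + 5·y_labor = 29.5; 1·y_reactor time + 2·y_labor = 13.
Solving: y_reactor time = 2, y_labor = 5.5.
Reduced cost of blend D: c₃ − yᵀa₃ = 18.5 − (2·3 + 5.5·3) = 18.5 − 22.5 = -4.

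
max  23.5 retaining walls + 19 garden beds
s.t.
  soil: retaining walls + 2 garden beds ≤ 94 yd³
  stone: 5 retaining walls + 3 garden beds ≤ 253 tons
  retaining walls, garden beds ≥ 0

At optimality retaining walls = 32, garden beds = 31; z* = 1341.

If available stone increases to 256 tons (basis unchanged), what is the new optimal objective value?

Check each constraint at x*: soil 94/94 (tight); stone 253/253 (tight).
From A_Bᵀ y = c: 1·y_soil + 5·y_stone = 23.5; 2·y_soil + 3·y_stone = 19.
This yields shadow prices y_soil = 3.5, y_stone = 4.
Δz = y_stone·Δb = 4 × (3) = 12, so new z* = 1341 + 12 = 1353.

1353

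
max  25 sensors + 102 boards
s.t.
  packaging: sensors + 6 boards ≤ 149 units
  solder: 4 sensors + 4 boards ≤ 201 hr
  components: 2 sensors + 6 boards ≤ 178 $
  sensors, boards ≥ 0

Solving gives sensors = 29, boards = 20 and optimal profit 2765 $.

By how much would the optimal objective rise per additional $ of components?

Binding: packaging and components. Non-binding: solder (5 unused).
By complementary slackness, y = 0 for the non-binding constraint.
Dual feasibility on the basic columns requires 1·y_packaging + 2·y_components = 25, 6·y_packaging + 6·y_components = 102.
This yields shadow prices y_packaging = 9, y_components = 8.
Shadow price of components = 8.

8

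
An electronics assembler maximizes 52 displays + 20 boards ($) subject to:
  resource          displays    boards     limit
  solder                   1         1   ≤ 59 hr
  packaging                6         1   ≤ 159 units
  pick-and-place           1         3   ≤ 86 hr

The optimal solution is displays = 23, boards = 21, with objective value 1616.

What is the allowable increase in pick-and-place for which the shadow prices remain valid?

Binding constraints: packaging, pick-and-place. The basis is B = [[6,1],[1,3]] with det 17.
Per unit increase in pick-and-place, x* moves by d = (-0.0588, 0.3529).
The basis stays optimal until solder becomes binding; allowable increase = 51 hr.

51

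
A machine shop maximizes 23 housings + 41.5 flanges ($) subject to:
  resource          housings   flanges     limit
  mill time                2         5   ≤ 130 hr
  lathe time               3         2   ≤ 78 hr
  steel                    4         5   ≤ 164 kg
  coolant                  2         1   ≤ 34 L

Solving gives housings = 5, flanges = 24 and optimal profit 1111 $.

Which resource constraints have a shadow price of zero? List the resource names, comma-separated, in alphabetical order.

mill time: 130/130 (binding)
lathe time: 63/78 (slack 15)
steel: 140/164 (slack 24)
coolant: 34/34 (binding)
By complementary slackness, a constraint with positive slack has shadow price 0 → lathe time, steel.

lathe time, steel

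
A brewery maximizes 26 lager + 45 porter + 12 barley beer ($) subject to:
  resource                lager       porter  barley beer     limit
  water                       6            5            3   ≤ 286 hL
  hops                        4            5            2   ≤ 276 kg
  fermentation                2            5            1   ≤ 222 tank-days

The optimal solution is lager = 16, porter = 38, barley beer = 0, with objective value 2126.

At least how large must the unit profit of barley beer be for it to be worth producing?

13

At the optimum: water uses 286 of 286 (binding); hops uses 254 of 276 (slack = 22); fermentation uses 222 of 222 (binding).
By complementary slackness, y = 0 for the non-binding constraint.
From A_Bᵀ y = c: 6·y_water + 2·y_fermentation = 26; 5·y_water + 5·y_fermentation = 45.
→ y_water = 2 and y_fermentation = 7.
barley beer enters the basis when its profit ≥ yᵀa₃ = 2·3 + 7·1 = 13.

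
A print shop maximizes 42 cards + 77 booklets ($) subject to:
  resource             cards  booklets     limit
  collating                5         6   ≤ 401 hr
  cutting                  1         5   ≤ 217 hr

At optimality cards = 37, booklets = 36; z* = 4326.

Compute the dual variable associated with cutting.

7

Check each constraint at x*: collating 401/401 (tight); cutting 217/217 (tight).
From A_Bᵀ y = c: 5·y_collating + 1·y_cutting = 42; 6·y_collating + 5·y_cutting = 77.
This yields shadow prices y_collating = 7, y_cutting = 7.
Shadow price of cutting = 7.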